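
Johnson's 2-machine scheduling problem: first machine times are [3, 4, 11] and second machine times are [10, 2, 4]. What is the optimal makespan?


Apply Johnson's rule:
  Group 1 (a <= b): [(1, 3, 10)]
  Group 2 (a > b): [(3, 11, 4), (2, 4, 2)]
Optimal job order: [1, 3, 2]
Schedule:
  Job 1: M1 done at 3, M2 done at 13
  Job 3: M1 done at 14, M2 done at 18
  Job 2: M1 done at 18, M2 done at 20
Makespan = 20

20


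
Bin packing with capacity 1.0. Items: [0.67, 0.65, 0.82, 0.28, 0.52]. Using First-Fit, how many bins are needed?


Place items sequentially using First-Fit:
  Item 0.67 -> new Bin 1
  Item 0.65 -> new Bin 2
  Item 0.82 -> new Bin 3
  Item 0.28 -> Bin 1 (now 0.95)
  Item 0.52 -> new Bin 4
Total bins used = 4

4


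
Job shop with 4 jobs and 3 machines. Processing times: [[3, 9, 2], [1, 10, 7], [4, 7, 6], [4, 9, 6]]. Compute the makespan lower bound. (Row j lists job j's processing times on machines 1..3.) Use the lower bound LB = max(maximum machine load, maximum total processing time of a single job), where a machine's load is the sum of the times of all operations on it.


Machine loads:
  Machine 1: 3 + 1 + 4 + 4 = 12
  Machine 2: 9 + 10 + 7 + 9 = 35
  Machine 3: 2 + 7 + 6 + 6 = 21
Max machine load = 35
Job totals:
  Job 1: 14
  Job 2: 18
  Job 3: 17
  Job 4: 19
Max job total = 19
Lower bound = max(35, 19) = 35

35


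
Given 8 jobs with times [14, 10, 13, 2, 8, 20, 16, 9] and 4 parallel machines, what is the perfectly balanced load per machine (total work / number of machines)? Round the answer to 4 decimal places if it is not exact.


Total processing time = 14 + 10 + 13 + 2 + 8 + 20 + 16 + 9 = 92
Number of machines = 4
Ideal balanced load = 92 / 4 = 23.0

23.0


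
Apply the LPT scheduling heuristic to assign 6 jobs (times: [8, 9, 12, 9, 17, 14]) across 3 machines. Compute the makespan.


Sort jobs in decreasing order (LPT): [17, 14, 12, 9, 9, 8]
Assign each job to the least loaded machine:
  Machine 1: jobs [17, 8], load = 25
  Machine 2: jobs [14, 9], load = 23
  Machine 3: jobs [12, 9], load = 21
Makespan = max load = 25

25


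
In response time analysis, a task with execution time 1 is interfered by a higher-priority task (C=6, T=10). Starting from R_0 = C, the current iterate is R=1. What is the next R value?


R_next = C + ceil(R_prev / T_hp) * C_hp
ceil(1 / 10) = ceil(0.1) = 1
Interference = 1 * 6 = 6
R_next = 1 + 6 = 7

7


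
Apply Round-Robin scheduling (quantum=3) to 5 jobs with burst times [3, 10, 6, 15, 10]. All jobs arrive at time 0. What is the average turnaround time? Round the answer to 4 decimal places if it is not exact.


Time quantum = 3
Execution trace:
  J1 runs 3 units, time = 3
  J2 runs 3 units, time = 6
  J3 runs 3 units, time = 9
  J4 runs 3 units, time = 12
  J5 runs 3 units, time = 15
  J2 runs 3 units, time = 18
  J3 runs 3 units, time = 21
  J4 runs 3 units, time = 24
  J5 runs 3 units, time = 27
  J2 runs 3 units, time = 30
  J4 runs 3 units, time = 33
  J5 runs 3 units, time = 36
  J2 runs 1 units, time = 37
  J4 runs 3 units, time = 40
  J5 runs 1 units, time = 41
  J4 runs 3 units, time = 44
Finish times: [3, 37, 21, 44, 41]
Average turnaround = 146/5 = 29.2

29.2


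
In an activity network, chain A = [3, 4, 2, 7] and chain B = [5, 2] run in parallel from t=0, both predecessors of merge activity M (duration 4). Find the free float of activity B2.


ES(B2) = sum of predecessors on chain B = 5
EF(B2) = ES + duration = 5 + 2 = 7
Successor of B2 is M. ES(M) = max(sum(A), sum(B)) = max(16, 7) = 16
Free float = ES(successor) - EF(current) = 16 - 7 = 9

9


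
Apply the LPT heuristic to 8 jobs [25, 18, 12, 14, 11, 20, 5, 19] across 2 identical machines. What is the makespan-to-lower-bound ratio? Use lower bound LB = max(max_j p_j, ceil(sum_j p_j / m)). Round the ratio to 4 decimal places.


LPT order: [25, 20, 19, 18, 14, 12, 11, 5]
Machine loads after assignment: [60, 64]
LPT makespan = 64
Lower bound = max(max_job, ceil(total/2)) = max(25, 62) = 62
Ratio = 64 / 62 = 1.0323

1.0323


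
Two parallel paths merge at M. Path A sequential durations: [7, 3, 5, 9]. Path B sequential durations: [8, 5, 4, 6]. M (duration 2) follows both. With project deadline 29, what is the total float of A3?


Forward pass: ES(A3) = sum of predecessors on chain A = 10
EF = ES + duration = 10 + 5 = 15
Backward pass: LF(M) = deadline = 29; LS(M) = 29 - 2 = 27
LF(A3) = LS(M) - sum(successors on chain A) = 27 - 9 = 18
LS = LF - duration = 18 - 5 = 13
Total float = LS - ES = 13 - 10 = 3

3


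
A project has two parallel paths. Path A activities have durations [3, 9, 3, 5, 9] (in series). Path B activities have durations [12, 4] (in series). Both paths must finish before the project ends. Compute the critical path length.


Path A total = 3 + 9 + 3 + 5 + 9 = 29
Path B total = 12 + 4 = 16
Critical path = longest path = max(29, 16) = 29

29


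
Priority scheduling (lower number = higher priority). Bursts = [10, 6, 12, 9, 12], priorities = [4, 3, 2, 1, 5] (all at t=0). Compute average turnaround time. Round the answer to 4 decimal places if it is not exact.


Sort by priority (ascending = highest first):
Order: [(1, 9), (2, 12), (3, 6), (4, 10), (5, 12)]
Completion times:
  Priority 1, burst=9, C=9
  Priority 2, burst=12, C=21
  Priority 3, burst=6, C=27
  Priority 4, burst=10, C=37
  Priority 5, burst=12, C=49
Average turnaround = 143/5 = 28.6

28.6


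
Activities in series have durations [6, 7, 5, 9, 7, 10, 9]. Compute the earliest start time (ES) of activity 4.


Activity 4 starts after activities 1 through 3 complete.
Predecessor durations: [6, 7, 5]
ES = 6 + 7 + 5 = 18

18


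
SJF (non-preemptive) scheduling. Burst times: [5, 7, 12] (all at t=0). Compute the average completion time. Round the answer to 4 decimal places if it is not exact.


SJF order (ascending): [5, 7, 12]
Completion times:
  Job 1: burst=5, C=5
  Job 2: burst=7, C=12
  Job 3: burst=12, C=24
Average completion = 41/3 = 13.6667

13.6667


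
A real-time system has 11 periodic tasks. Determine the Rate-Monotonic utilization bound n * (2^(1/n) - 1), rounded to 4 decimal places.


Compute 2^(1/11) = 1.0650410894
Subtract 1: 1.0650410894 - 1 = 0.0650410894
Multiply by n: 11 * 0.0650410894 = 0.7154519834
Round to 4 dp: 0.7155

0.7155


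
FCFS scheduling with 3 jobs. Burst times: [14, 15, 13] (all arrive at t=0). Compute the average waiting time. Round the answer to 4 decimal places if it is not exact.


FCFS order (as given): [14, 15, 13]
Waiting times:
  Job 1: wait = 0
  Job 2: wait = 14
  Job 3: wait = 29
Sum of waiting times = 43
Average waiting time = 43/3 = 14.3333

14.3333


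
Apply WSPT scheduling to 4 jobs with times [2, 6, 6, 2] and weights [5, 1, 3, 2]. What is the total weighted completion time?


Compute p/w ratios and sort ascending (WSPT): [(2, 5), (2, 2), (6, 3), (6, 1)]
Compute weighted completion times:
  Job (p=2,w=5): C=2, w*C=5*2=10
  Job (p=2,w=2): C=4, w*C=2*4=8
  Job (p=6,w=3): C=10, w*C=3*10=30
  Job (p=6,w=1): C=16, w*C=1*16=16
Total weighted completion time = 64

64


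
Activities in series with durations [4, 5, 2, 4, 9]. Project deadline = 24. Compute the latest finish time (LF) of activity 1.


LF(activity 1) = deadline - sum of successor durations
Successors: activities 2 through 5 with durations [5, 2, 4, 9]
Sum of successor durations = 20
LF = 24 - 20 = 4

4


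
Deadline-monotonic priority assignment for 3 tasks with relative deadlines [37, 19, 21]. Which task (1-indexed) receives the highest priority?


Sort tasks by relative deadline (ascending):
  Task 2: deadline = 19
  Task 3: deadline = 21
  Task 1: deadline = 37
Priority order (highest first): [2, 3, 1]
Highest priority task = 2

2


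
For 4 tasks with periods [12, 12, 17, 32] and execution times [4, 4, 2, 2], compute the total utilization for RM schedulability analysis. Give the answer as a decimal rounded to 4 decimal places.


Compute individual utilizations (exact fractions):
  Task 1: C/T = 4/12 = 1/3 (approx. 0.3333)
  Task 2: C/T = 4/12 = 1/3 (approx. 0.3333)
  Task 3: C/T = 2/17 (approx. 0.1176)
  Task 4: C/T = 2/32 = 1/16 (approx. 0.0625)
Total utilization U = 1/3 + 1/3 + 2/17 + 1/16 = 691/816
Rounded to 4 decimal places: U = 0.8468
RM (Liu & Layland) bound for 4 tasks = 0.756828; compare with U = 691/816 (approx. 0.846814)
bound < U <= 1, so the RM sufficient condition is not met (inconclusive; an exact test such as response-time analysis is needed).

0.8468


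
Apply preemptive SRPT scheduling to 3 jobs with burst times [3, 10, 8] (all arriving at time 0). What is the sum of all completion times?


Since all jobs arrive at t=0, SRPT equals SPT ordering.
SPT order: [3, 8, 10]
Completion times:
  Job 1: p=3, C=3
  Job 2: p=8, C=11
  Job 3: p=10, C=21
Total completion time = 3 + 11 + 21 = 35

35


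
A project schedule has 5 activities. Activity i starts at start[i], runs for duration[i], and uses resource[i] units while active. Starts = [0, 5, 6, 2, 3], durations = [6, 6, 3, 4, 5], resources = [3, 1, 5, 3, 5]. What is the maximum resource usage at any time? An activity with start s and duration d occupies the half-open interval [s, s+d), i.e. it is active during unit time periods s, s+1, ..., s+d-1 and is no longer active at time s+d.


Each activity i is active on [start_i, start_i + duration_i).
Compute total resource usage per time slot:
  t=0: active resources = [3], total = 3
  t=1: active resources = [3], total = 3
  t=2: active resources = [3, 3], total = 6
  t=3: active resources = [3, 3, 5], total = 11
  t=4: active resources = [3, 3, 5], total = 11
  t=5: active resources = [3, 1, 3, 5], total = 12
  t=6: active resources = [1, 5, 5], total = 11
  t=7: active resources = [1, 5, 5], total = 11
  t=8: active resources = [1, 5], total = 6
  t=9: active resources = [1], total = 1
  t=10: active resources = [1], total = 1
Peak resource demand = 12

12


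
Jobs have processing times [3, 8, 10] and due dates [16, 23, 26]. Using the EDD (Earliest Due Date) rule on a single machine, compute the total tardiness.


Sort by due date (EDD order): [(3, 16), (8, 23), (10, 26)]
Compute completion times and tardiness:
  Job 1: p=3, d=16, C=3, tardiness=max(0,3-16)=0
  Job 2: p=8, d=23, C=11, tardiness=max(0,11-23)=0
  Job 3: p=10, d=26, C=21, tardiness=max(0,21-26)=0
Total tardiness = 0

0


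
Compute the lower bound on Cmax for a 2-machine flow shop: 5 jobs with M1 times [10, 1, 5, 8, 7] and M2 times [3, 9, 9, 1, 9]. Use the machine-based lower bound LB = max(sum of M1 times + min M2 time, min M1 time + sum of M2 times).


LB1 = sum(M1 times) + min(M2 times) = 31 + 1 = 32
LB2 = min(M1 times) + sum(M2 times) = 1 + 31 = 32
Lower bound = max(LB1, LB2) = max(32, 32) = 32

32


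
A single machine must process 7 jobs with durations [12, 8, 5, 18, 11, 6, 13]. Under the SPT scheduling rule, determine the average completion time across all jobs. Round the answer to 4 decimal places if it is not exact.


Sort jobs by processing time (SPT order): [5, 6, 8, 11, 12, 13, 18]
Compute completion times sequentially:
  Job 1: processing = 5, completes at 5
  Job 2: processing = 6, completes at 11
  Job 3: processing = 8, completes at 19
  Job 4: processing = 11, completes at 30
  Job 5: processing = 12, completes at 42
  Job 6: processing = 13, completes at 55
  Job 7: processing = 18, completes at 73
Sum of completion times = 235
Average completion time = 235/7 = 33.5714

33.5714


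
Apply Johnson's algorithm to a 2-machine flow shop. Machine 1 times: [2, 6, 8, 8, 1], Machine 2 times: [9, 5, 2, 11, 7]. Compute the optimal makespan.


Apply Johnson's rule:
  Group 1 (a <= b): [(5, 1, 7), (1, 2, 9), (4, 8, 11)]
  Group 2 (a > b): [(2, 6, 5), (3, 8, 2)]
Optimal job order: [5, 1, 4, 2, 3]
Schedule:
  Job 5: M1 done at 1, M2 done at 8
  Job 1: M1 done at 3, M2 done at 17
  Job 4: M1 done at 11, M2 done at 28
  Job 2: M1 done at 17, M2 done at 33
  Job 3: M1 done at 25, M2 done at 35
Makespan = 35

35


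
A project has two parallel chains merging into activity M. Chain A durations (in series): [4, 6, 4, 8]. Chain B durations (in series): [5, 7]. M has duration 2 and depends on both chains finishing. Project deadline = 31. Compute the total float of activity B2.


Forward pass: ES(B2) = sum of predecessors on chain B = 5
EF = ES + duration = 5 + 7 = 12
Backward pass: LF(M) = deadline = 31; LS(M) = 31 - 2 = 29
LF(B2) = LS(M) - sum(successors on chain B) = 29 - 0 = 29
LS = LF - duration = 29 - 7 = 22
Total float = LS - ES = 22 - 5 = 17

17


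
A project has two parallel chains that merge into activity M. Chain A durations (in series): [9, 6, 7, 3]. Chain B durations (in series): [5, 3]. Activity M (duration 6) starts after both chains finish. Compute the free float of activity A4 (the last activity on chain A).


ES(A4) = sum of predecessors on chain A = 22
EF(A4) = ES + duration = 22 + 3 = 25
Successor of A4 is M. ES(M) = max(sum(A), sum(B)) = max(25, 8) = 25
Free float = ES(successor) - EF(current) = 25 - 25 = 0

0


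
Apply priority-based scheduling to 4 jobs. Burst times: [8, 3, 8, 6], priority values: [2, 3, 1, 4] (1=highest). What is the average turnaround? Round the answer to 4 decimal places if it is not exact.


Sort by priority (ascending = highest first):
Order: [(1, 8), (2, 8), (3, 3), (4, 6)]
Completion times:
  Priority 1, burst=8, C=8
  Priority 2, burst=8, C=16
  Priority 3, burst=3, C=19
  Priority 4, burst=6, C=25
Average turnaround = 68/4 = 17.0

17.0


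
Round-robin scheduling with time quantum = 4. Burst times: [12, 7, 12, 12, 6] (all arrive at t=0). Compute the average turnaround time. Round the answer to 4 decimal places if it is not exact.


Time quantum = 4
Execution trace:
  J1 runs 4 units, time = 4
  J2 runs 4 units, time = 8
  J3 runs 4 units, time = 12
  J4 runs 4 units, time = 16
  J5 runs 4 units, time = 20
  J1 runs 4 units, time = 24
  J2 runs 3 units, time = 27
  J3 runs 4 units, time = 31
  J4 runs 4 units, time = 35
  J5 runs 2 units, time = 37
  J1 runs 4 units, time = 41
  J3 runs 4 units, time = 45
  J4 runs 4 units, time = 49
Finish times: [41, 27, 45, 49, 37]
Average turnaround = 199/5 = 39.8

39.8


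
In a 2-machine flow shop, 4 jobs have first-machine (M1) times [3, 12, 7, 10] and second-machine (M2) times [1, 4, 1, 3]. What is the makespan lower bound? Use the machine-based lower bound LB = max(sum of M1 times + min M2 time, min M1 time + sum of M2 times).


LB1 = sum(M1 times) + min(M2 times) = 32 + 1 = 33
LB2 = min(M1 times) + sum(M2 times) = 3 + 9 = 12
Lower bound = max(LB1, LB2) = max(33, 12) = 33

33


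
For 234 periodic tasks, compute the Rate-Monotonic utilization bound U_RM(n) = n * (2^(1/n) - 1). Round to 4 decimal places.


Compute 2^(1/234) = 1.0029665590
Subtract 1: 1.0029665590 - 1 = 0.0029665590
Multiply by n: 234 * 0.0029665590 = 0.6941748060
Round to 4 dp: 0.6942

0.6942


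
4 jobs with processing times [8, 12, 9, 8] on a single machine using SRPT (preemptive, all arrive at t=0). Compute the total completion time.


Since all jobs arrive at t=0, SRPT equals SPT ordering.
SPT order: [8, 8, 9, 12]
Completion times:
  Job 1: p=8, C=8
  Job 2: p=8, C=16
  Job 3: p=9, C=25
  Job 4: p=12, C=37
Total completion time = 8 + 16 + 25 + 37 = 86

86


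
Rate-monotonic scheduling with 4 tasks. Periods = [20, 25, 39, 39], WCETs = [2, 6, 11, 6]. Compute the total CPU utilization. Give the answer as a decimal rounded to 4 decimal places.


Compute individual utilizations (exact fractions):
  Task 1: C/T = 2/20 = 1/10 (approx. 0.1)
  Task 2: C/T = 6/25 (approx. 0.24)
  Task 3: C/T = 11/39 (approx. 0.2821)
  Task 4: C/T = 6/39 = 2/13 (approx. 0.1538)
Total utilization U = 1/10 + 6/25 + 11/39 + 2/13 = 1513/1950
Rounded to 4 decimal places: U = 0.7759
RM (Liu & Layland) bound for 4 tasks = 0.756828; compare with U = 1513/1950 (approx. 0.775897)
bound < U <= 1, so the RM sufficient condition is not met (inconclusive; an exact test such as response-time analysis is needed).

0.7759


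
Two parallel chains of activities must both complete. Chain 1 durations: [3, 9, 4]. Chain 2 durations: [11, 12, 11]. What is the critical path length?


Path A total = 3 + 9 + 4 = 16
Path B total = 11 + 12 + 11 = 34
Critical path = longest path = max(16, 34) = 34

34


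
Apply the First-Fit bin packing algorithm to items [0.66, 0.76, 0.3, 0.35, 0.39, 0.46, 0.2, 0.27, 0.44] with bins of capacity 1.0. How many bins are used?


Place items sequentially using First-Fit:
  Item 0.66 -> new Bin 1
  Item 0.76 -> new Bin 2
  Item 0.3 -> Bin 1 (now 0.96)
  Item 0.35 -> new Bin 3
  Item 0.39 -> Bin 3 (now 0.74)
  Item 0.46 -> new Bin 4
  Item 0.2 -> Bin 2 (now 0.96)
  Item 0.27 -> Bin 4 (now 0.73)
  Item 0.44 -> new Bin 5
Total bins used = 5

5


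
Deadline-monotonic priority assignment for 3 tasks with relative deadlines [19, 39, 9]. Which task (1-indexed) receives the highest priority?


Sort tasks by relative deadline (ascending):
  Task 3: deadline = 9
  Task 1: deadline = 19
  Task 2: deadline = 39
Priority order (highest first): [3, 1, 2]
Highest priority task = 3

3


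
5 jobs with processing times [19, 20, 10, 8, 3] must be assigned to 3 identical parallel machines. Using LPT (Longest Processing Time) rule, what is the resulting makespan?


Sort jobs in decreasing order (LPT): [20, 19, 10, 8, 3]
Assign each job to the least loaded machine:
  Machine 1: jobs [20], load = 20
  Machine 2: jobs [19], load = 19
  Machine 3: jobs [10, 8, 3], load = 21
Makespan = max load = 21

21


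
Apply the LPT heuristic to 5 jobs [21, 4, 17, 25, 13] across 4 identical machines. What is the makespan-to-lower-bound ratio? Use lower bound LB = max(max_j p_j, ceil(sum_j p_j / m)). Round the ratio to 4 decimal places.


LPT order: [25, 21, 17, 13, 4]
Machine loads after assignment: [25, 21, 17, 17]
LPT makespan = 25
Lower bound = max(max_job, ceil(total/4)) = max(25, 20) = 25
Ratio = 25 / 25 = 1.0

1.0


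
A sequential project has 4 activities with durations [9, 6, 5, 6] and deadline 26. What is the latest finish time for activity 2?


LF(activity 2) = deadline - sum of successor durations
Successors: activities 3 through 4 with durations [5, 6]
Sum of successor durations = 11
LF = 26 - 11 = 15

15


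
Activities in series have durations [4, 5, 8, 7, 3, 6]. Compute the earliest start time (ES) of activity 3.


Activity 3 starts after activities 1 through 2 complete.
Predecessor durations: [4, 5]
ES = 4 + 5 = 9

9


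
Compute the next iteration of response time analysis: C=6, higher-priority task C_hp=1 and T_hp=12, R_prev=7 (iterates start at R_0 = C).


R_next = C + ceil(R_prev / T_hp) * C_hp
ceil(7 / 12) = ceil(0.5833) = 1
Interference = 1 * 1 = 1
R_next = 6 + 1 = 7
R_next = R_prev, so the iteration has converged (response time = 7).

7


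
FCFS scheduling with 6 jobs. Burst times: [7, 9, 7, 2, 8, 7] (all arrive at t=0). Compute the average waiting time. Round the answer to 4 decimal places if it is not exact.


FCFS order (as given): [7, 9, 7, 2, 8, 7]
Waiting times:
  Job 1: wait = 0
  Job 2: wait = 7
  Job 3: wait = 16
  Job 4: wait = 23
  Job 5: wait = 25
  Job 6: wait = 33
Sum of waiting times = 104
Average waiting time = 104/6 = 17.3333

17.3333


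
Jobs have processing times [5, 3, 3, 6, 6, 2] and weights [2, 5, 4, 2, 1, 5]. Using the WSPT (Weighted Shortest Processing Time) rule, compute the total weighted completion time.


Compute p/w ratios and sort ascending (WSPT): [(2, 5), (3, 5), (3, 4), (5, 2), (6, 2), (6, 1)]
Compute weighted completion times:
  Job (p=2,w=5): C=2, w*C=5*2=10
  Job (p=3,w=5): C=5, w*C=5*5=25
  Job (p=3,w=4): C=8, w*C=4*8=32
  Job (p=5,w=2): C=13, w*C=2*13=26
  Job (p=6,w=2): C=19, w*C=2*19=38
  Job (p=6,w=1): C=25, w*C=1*25=25
Total weighted completion time = 156

156


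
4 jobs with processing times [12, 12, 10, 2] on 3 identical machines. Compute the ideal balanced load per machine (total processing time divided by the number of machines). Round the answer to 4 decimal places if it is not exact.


Total processing time = 12 + 12 + 10 + 2 = 36
Number of machines = 3
Ideal balanced load = 36 / 3 = 12.0

12.0


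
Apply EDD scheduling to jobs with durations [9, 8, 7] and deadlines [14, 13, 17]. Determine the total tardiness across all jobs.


Sort by due date (EDD order): [(8, 13), (9, 14), (7, 17)]
Compute completion times and tardiness:
  Job 1: p=8, d=13, C=8, tardiness=max(0,8-13)=0
  Job 2: p=9, d=14, C=17, tardiness=max(0,17-14)=3
  Job 3: p=7, d=17, C=24, tardiness=max(0,24-17)=7
Total tardiness = 10

10


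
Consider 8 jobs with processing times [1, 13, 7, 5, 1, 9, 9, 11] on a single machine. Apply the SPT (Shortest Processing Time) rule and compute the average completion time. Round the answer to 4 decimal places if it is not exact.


Sort jobs by processing time (SPT order): [1, 1, 5, 7, 9, 9, 11, 13]
Compute completion times sequentially:
  Job 1: processing = 1, completes at 1
  Job 2: processing = 1, completes at 2
  Job 3: processing = 5, completes at 7
  Job 4: processing = 7, completes at 14
  Job 5: processing = 9, completes at 23
  Job 6: processing = 9, completes at 32
  Job 7: processing = 11, completes at 43
  Job 8: processing = 13, completes at 56
Sum of completion times = 178
Average completion time = 178/8 = 22.25

22.25


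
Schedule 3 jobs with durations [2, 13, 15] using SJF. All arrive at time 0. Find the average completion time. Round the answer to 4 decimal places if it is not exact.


SJF order (ascending): [2, 13, 15]
Completion times:
  Job 1: burst=2, C=2
  Job 2: burst=13, C=15
  Job 3: burst=15, C=30
Average completion = 47/3 = 15.6667

15.6667


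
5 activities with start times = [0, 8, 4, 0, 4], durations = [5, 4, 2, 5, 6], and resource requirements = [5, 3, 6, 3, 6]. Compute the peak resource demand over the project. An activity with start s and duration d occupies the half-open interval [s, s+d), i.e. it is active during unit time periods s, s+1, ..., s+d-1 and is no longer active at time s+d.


Each activity i is active on [start_i, start_i + duration_i).
Compute total resource usage per time slot:
  t=0: active resources = [5, 3], total = 8
  t=1: active resources = [5, 3], total = 8
  t=2: active resources = [5, 3], total = 8
  t=3: active resources = [5, 3], total = 8
  t=4: active resources = [5, 6, 3, 6], total = 20
  t=5: active resources = [6, 6], total = 12
  t=6: active resources = [6], total = 6
  t=7: active resources = [6], total = 6
  t=8: active resources = [3, 6], total = 9
  t=9: active resources = [3, 6], total = 9
  t=10: active resources = [3], total = 3
  t=11: active resources = [3], total = 3
Peak resource demand = 20

20


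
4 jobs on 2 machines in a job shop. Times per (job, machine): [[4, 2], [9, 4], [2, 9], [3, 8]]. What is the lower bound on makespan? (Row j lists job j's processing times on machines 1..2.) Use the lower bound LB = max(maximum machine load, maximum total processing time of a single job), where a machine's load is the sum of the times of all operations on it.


Machine loads:
  Machine 1: 4 + 9 + 2 + 3 = 18
  Machine 2: 2 + 4 + 9 + 8 = 23
Max machine load = 23
Job totals:
  Job 1: 6
  Job 2: 13
  Job 3: 11
  Job 4: 11
Max job total = 13
Lower bound = max(23, 13) = 23

23


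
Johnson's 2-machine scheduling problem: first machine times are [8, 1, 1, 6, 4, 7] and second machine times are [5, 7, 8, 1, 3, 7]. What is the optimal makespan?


Apply Johnson's rule:
  Group 1 (a <= b): [(2, 1, 7), (3, 1, 8), (6, 7, 7)]
  Group 2 (a > b): [(1, 8, 5), (5, 4, 3), (4, 6, 1)]
Optimal job order: [2, 3, 6, 1, 5, 4]
Schedule:
  Job 2: M1 done at 1, M2 done at 8
  Job 3: M1 done at 2, M2 done at 16
  Job 6: M1 done at 9, M2 done at 23
  Job 1: M1 done at 17, M2 done at 28
  Job 5: M1 done at 21, M2 done at 31
  Job 4: M1 done at 27, M2 done at 32
Makespan = 32

32


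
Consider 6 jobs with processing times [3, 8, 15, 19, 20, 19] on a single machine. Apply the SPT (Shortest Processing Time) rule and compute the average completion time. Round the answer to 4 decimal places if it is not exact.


Sort jobs by processing time (SPT order): [3, 8, 15, 19, 19, 20]
Compute completion times sequentially:
  Job 1: processing = 3, completes at 3
  Job 2: processing = 8, completes at 11
  Job 3: processing = 15, completes at 26
  Job 4: processing = 19, completes at 45
  Job 5: processing = 19, completes at 64
  Job 6: processing = 20, completes at 84
Sum of completion times = 233
Average completion time = 233/6 = 38.8333

38.8333


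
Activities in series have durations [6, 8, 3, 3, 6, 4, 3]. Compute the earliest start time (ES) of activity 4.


Activity 4 starts after activities 1 through 3 complete.
Predecessor durations: [6, 8, 3]
ES = 6 + 8 + 3 = 17

17


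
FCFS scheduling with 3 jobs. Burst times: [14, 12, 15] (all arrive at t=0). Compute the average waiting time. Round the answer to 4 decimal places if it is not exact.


FCFS order (as given): [14, 12, 15]
Waiting times:
  Job 1: wait = 0
  Job 2: wait = 14
  Job 3: wait = 26
Sum of waiting times = 40
Average waiting time = 40/3 = 13.3333

13.3333


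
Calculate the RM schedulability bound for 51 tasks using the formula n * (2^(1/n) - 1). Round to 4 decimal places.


Compute 2^(1/51) = 1.0136839003
Subtract 1: 1.0136839003 - 1 = 0.0136839003
Multiply by n: 51 * 0.0136839003 = 0.6978789153
Round to 4 dp: 0.6979

0.6979


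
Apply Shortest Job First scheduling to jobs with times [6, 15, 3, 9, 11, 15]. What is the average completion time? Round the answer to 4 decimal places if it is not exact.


SJF order (ascending): [3, 6, 9, 11, 15, 15]
Completion times:
  Job 1: burst=3, C=3
  Job 2: burst=6, C=9
  Job 3: burst=9, C=18
  Job 4: burst=11, C=29
  Job 5: burst=15, C=44
  Job 6: burst=15, C=59
Average completion = 162/6 = 27.0

27.0


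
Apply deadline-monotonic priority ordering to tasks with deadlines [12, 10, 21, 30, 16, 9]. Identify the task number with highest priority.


Sort tasks by relative deadline (ascending):
  Task 6: deadline = 9
  Task 2: deadline = 10
  Task 1: deadline = 12
  Task 5: deadline = 16
  Task 3: deadline = 21
  Task 4: deadline = 30
Priority order (highest first): [6, 2, 1, 5, 3, 4]
Highest priority task = 6

6


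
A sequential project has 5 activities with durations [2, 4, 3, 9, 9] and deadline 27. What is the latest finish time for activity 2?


LF(activity 2) = deadline - sum of successor durations
Successors: activities 3 through 5 with durations [3, 9, 9]
Sum of successor durations = 21
LF = 27 - 21 = 6

6


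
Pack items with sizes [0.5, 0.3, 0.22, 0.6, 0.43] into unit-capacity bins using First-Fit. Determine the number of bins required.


Place items sequentially using First-Fit:
  Item 0.5 -> new Bin 1
  Item 0.3 -> Bin 1 (now 0.8)
  Item 0.22 -> new Bin 2
  Item 0.6 -> Bin 2 (now 0.82)
  Item 0.43 -> new Bin 3
Total bins used = 3

3


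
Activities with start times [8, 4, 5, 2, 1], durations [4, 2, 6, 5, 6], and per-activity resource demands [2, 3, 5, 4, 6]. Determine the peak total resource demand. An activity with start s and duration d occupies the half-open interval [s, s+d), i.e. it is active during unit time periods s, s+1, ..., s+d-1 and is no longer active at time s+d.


Each activity i is active on [start_i, start_i + duration_i).
Compute total resource usage per time slot:
  t=0: active resources = [], total = 0
  t=1: active resources = [6], total = 6
  t=2: active resources = [4, 6], total = 10
  t=3: active resources = [4, 6], total = 10
  t=4: active resources = [3, 4, 6], total = 13
  t=5: active resources = [3, 5, 4, 6], total = 18
  t=6: active resources = [5, 4, 6], total = 15
  t=7: active resources = [5], total = 5
  t=8: active resources = [2, 5], total = 7
  t=9: active resources = [2, 5], total = 7
  t=10: active resources = [2, 5], total = 7
  t=11: active resources = [2], total = 2
Peak resource demand = 18

18


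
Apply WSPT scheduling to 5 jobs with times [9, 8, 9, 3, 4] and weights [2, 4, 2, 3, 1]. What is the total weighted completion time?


Compute p/w ratios and sort ascending (WSPT): [(3, 3), (8, 4), (4, 1), (9, 2), (9, 2)]
Compute weighted completion times:
  Job (p=3,w=3): C=3, w*C=3*3=9
  Job (p=8,w=4): C=11, w*C=4*11=44
  Job (p=4,w=1): C=15, w*C=1*15=15
  Job (p=9,w=2): C=24, w*C=2*24=48
  Job (p=9,w=2): C=33, w*C=2*33=66
Total weighted completion time = 182

182


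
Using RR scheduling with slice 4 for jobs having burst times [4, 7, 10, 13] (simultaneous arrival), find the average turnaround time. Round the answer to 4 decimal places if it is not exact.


Time quantum = 4
Execution trace:
  J1 runs 4 units, time = 4
  J2 runs 4 units, time = 8
  J3 runs 4 units, time = 12
  J4 runs 4 units, time = 16
  J2 runs 3 units, time = 19
  J3 runs 4 units, time = 23
  J4 runs 4 units, time = 27
  J3 runs 2 units, time = 29
  J4 runs 4 units, time = 33
  J4 runs 1 units, time = 34
Finish times: [4, 19, 29, 34]
Average turnaround = 86/4 = 21.5

21.5


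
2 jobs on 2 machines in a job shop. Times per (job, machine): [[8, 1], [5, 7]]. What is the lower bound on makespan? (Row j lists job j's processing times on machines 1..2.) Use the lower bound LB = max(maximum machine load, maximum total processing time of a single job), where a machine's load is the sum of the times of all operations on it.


Machine loads:
  Machine 1: 8 + 5 = 13
  Machine 2: 1 + 7 = 8
Max machine load = 13
Job totals:
  Job 1: 9
  Job 2: 12
Max job total = 12
Lower bound = max(13, 12) = 13

13


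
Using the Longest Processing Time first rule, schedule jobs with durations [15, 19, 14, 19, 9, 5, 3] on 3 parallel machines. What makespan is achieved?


Sort jobs in decreasing order (LPT): [19, 19, 15, 14, 9, 5, 3]
Assign each job to the least loaded machine:
  Machine 1: jobs [19, 9], load = 28
  Machine 2: jobs [19, 5, 3], load = 27
  Machine 3: jobs [15, 14], load = 29
Makespan = max load = 29

29


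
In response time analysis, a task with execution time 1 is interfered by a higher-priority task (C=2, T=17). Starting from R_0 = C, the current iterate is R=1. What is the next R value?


R_next = C + ceil(R_prev / T_hp) * C_hp
ceil(1 / 17) = ceil(0.0588) = 1
Interference = 1 * 2 = 2
R_next = 1 + 2 = 3

3


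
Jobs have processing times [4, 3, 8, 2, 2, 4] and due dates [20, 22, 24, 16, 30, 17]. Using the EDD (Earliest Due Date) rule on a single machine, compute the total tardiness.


Sort by due date (EDD order): [(2, 16), (4, 17), (4, 20), (3, 22), (8, 24), (2, 30)]
Compute completion times and tardiness:
  Job 1: p=2, d=16, C=2, tardiness=max(0,2-16)=0
  Job 2: p=4, d=17, C=6, tardiness=max(0,6-17)=0
  Job 3: p=4, d=20, C=10, tardiness=max(0,10-20)=0
  Job 4: p=3, d=22, C=13, tardiness=max(0,13-22)=0
  Job 5: p=8, d=24, C=21, tardiness=max(0,21-24)=0
  Job 6: p=2, d=30, C=23, tardiness=max(0,23-30)=0
Total tardiness = 0

0


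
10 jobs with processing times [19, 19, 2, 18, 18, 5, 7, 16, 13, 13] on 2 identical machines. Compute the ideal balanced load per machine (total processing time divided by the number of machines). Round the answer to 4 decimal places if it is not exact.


Total processing time = 19 + 19 + 2 + 18 + 18 + 5 + 7 + 16 + 13 + 13 = 130
Number of machines = 2
Ideal balanced load = 130 / 2 = 65.0

65.0


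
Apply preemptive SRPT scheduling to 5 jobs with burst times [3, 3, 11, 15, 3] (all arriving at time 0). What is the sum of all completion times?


Since all jobs arrive at t=0, SRPT equals SPT ordering.
SPT order: [3, 3, 3, 11, 15]
Completion times:
  Job 1: p=3, C=3
  Job 2: p=3, C=6
  Job 3: p=3, C=9
  Job 4: p=11, C=20
  Job 5: p=15, C=35
Total completion time = 3 + 6 + 9 + 20 + 35 = 73

73


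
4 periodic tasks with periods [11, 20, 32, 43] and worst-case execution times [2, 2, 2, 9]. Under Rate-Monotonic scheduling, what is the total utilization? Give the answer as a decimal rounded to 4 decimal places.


Compute individual utilizations (exact fractions):
  Task 1: C/T = 2/11 (approx. 0.1818)
  Task 2: C/T = 2/20 = 1/10 (approx. 0.1)
  Task 3: C/T = 2/32 = 1/16 (approx. 0.0625)
  Task 4: C/T = 9/43 (approx. 0.2093)
Total utilization U = 2/11 + 1/10 + 1/16 + 9/43 = 20949/37840
Rounded to 4 decimal places: U = 0.5536
RM (Liu & Layland) bound for 4 tasks = 0.756828; compare with U = 20949/37840 (approx. 0.553621)
U <= bound, so schedulable by RM sufficient condition.

0.5536


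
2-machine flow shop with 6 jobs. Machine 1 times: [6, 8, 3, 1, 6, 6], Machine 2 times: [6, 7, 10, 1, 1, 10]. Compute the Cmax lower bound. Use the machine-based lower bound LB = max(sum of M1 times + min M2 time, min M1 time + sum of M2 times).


LB1 = sum(M1 times) + min(M2 times) = 30 + 1 = 31
LB2 = min(M1 times) + sum(M2 times) = 1 + 35 = 36
Lower bound = max(LB1, LB2) = max(31, 36) = 36

36


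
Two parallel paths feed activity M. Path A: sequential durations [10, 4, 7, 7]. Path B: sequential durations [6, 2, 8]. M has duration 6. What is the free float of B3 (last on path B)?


ES(B3) = sum of predecessors on chain B = 8
EF(B3) = ES + duration = 8 + 8 = 16
Successor of B3 is M. ES(M) = max(sum(A), sum(B)) = max(28, 16) = 28
Free float = ES(successor) - EF(current) = 28 - 16 = 12

12


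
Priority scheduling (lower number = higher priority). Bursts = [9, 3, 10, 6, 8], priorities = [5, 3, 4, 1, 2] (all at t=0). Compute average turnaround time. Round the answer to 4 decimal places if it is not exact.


Sort by priority (ascending = highest first):
Order: [(1, 6), (2, 8), (3, 3), (4, 10), (5, 9)]
Completion times:
  Priority 1, burst=6, C=6
  Priority 2, burst=8, C=14
  Priority 3, burst=3, C=17
  Priority 4, burst=10, C=27
  Priority 5, burst=9, C=36
Average turnaround = 100/5 = 20.0

20.0


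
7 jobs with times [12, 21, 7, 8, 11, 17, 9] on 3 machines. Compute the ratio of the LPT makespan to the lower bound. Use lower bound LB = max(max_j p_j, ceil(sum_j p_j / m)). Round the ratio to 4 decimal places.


LPT order: [21, 17, 12, 11, 9, 8, 7]
Machine loads after assignment: [29, 26, 30]
LPT makespan = 30
Lower bound = max(max_job, ceil(total/3)) = max(21, 29) = 29
Ratio = 30 / 29 = 1.0345

1.0345


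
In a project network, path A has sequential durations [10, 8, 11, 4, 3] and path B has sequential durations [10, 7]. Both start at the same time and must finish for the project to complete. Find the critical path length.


Path A total = 10 + 8 + 11 + 4 + 3 = 36
Path B total = 10 + 7 = 17
Critical path = longest path = max(36, 17) = 36

36


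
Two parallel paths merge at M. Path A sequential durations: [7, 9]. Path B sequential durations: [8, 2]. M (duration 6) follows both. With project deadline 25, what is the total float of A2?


Forward pass: ES(A2) = sum of predecessors on chain A = 7
EF = ES + duration = 7 + 9 = 16
Backward pass: LF(M) = deadline = 25; LS(M) = 25 - 6 = 19
LF(A2) = LS(M) - sum(successors on chain A) = 19 - 0 = 19
LS = LF - duration = 19 - 9 = 10
Total float = LS - ES = 10 - 7 = 3

3


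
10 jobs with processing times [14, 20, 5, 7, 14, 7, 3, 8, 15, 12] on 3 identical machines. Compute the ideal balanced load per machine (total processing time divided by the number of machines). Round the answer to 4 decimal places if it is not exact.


Total processing time = 14 + 20 + 5 + 7 + 14 + 7 + 3 + 8 + 15 + 12 = 105
Number of machines = 3
Ideal balanced load = 105 / 3 = 35.0

35.0


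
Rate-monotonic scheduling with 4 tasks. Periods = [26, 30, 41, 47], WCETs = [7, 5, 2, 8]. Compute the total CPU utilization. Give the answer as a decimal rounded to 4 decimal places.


Compute individual utilizations (exact fractions):
  Task 1: C/T = 7/26 (approx. 0.2692)
  Task 2: C/T = 5/30 = 1/6 (approx. 0.1667)
  Task 3: C/T = 2/41 (approx. 0.0488)
  Task 4: C/T = 8/47 (approx. 0.1702)
Total utilization U = 7/26 + 1/6 + 2/41 + 8/47 = 49217/75153
Rounded to 4 decimal places: U = 0.6549
RM (Liu & Layland) bound for 4 tasks = 0.756828; compare with U = 49217/75153 (approx. 0.654891)
U <= bound, so schedulable by RM sufficient condition.

0.6549


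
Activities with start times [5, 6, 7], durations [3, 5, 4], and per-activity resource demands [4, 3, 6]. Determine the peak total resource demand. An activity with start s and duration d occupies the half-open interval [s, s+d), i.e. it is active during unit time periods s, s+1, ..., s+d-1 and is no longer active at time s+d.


Each activity i is active on [start_i, start_i + duration_i).
Compute total resource usage per time slot:
  t=0: active resources = [], total = 0
  t=1: active resources = [], total = 0
  t=2: active resources = [], total = 0
  t=3: active resources = [], total = 0
  t=4: active resources = [], total = 0
  t=5: active resources = [4], total = 4
  t=6: active resources = [4, 3], total = 7
  t=7: active resources = [4, 3, 6], total = 13
  t=8: active resources = [3, 6], total = 9
  t=9: active resources = [3, 6], total = 9
  t=10: active resources = [3, 6], total = 9
Peak resource demand = 13

13


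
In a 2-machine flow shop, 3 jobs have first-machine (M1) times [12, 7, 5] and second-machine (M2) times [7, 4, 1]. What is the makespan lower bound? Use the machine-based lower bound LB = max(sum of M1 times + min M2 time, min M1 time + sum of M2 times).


LB1 = sum(M1 times) + min(M2 times) = 24 + 1 = 25
LB2 = min(M1 times) + sum(M2 times) = 5 + 12 = 17
Lower bound = max(LB1, LB2) = max(25, 17) = 25

25


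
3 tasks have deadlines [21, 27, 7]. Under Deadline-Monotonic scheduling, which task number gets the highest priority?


Sort tasks by relative deadline (ascending):
  Task 3: deadline = 7
  Task 1: deadline = 21
  Task 2: deadline = 27
Priority order (highest first): [3, 1, 2]
Highest priority task = 3

3


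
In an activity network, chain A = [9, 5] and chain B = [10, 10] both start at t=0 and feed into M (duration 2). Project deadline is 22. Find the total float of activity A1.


Forward pass: ES(A1) = sum of predecessors on chain A = 0
EF = ES + duration = 0 + 9 = 9
Backward pass: LF(M) = deadline = 22; LS(M) = 22 - 2 = 20
LF(A1) = LS(M) - sum(successors on chain A) = 20 - 5 = 15
LS = LF - duration = 15 - 9 = 6
Total float = LS - ES = 6 - 0 = 6

6


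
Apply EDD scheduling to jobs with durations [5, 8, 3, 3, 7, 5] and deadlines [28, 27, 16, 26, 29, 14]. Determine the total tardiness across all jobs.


Sort by due date (EDD order): [(5, 14), (3, 16), (3, 26), (8, 27), (5, 28), (7, 29)]
Compute completion times and tardiness:
  Job 1: p=5, d=14, C=5, tardiness=max(0,5-14)=0
  Job 2: p=3, d=16, C=8, tardiness=max(0,8-16)=0
  Job 3: p=3, d=26, C=11, tardiness=max(0,11-26)=0
  Job 4: p=8, d=27, C=19, tardiness=max(0,19-27)=0
  Job 5: p=5, d=28, C=24, tardiness=max(0,24-28)=0
  Job 6: p=7, d=29, C=31, tardiness=max(0,31-29)=2
Total tardiness = 2

2


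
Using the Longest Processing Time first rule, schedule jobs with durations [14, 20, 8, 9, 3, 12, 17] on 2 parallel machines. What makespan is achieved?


Sort jobs in decreasing order (LPT): [20, 17, 14, 12, 9, 8, 3]
Assign each job to the least loaded machine:
  Machine 1: jobs [20, 12, 8, 3], load = 43
  Machine 2: jobs [17, 14, 9], load = 40
Makespan = max load = 43

43


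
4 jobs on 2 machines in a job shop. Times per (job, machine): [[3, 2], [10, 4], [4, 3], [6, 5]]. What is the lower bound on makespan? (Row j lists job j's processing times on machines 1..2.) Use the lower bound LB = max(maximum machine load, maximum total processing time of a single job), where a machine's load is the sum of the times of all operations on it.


Machine loads:
  Machine 1: 3 + 10 + 4 + 6 = 23
  Machine 2: 2 + 4 + 3 + 5 = 14
Max machine load = 23
Job totals:
  Job 1: 5
  Job 2: 14
  Job 3: 7
  Job 4: 11
Max job total = 14
Lower bound = max(23, 14) = 23

23


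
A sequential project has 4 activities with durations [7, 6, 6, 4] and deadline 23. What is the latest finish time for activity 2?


LF(activity 2) = deadline - sum of successor durations
Successors: activities 3 through 4 with durations [6, 4]
Sum of successor durations = 10
LF = 23 - 10 = 13

13


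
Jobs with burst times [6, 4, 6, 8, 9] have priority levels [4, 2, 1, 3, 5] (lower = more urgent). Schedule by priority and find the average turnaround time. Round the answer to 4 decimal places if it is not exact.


Sort by priority (ascending = highest first):
Order: [(1, 6), (2, 4), (3, 8), (4, 6), (5, 9)]
Completion times:
  Priority 1, burst=6, C=6
  Priority 2, burst=4, C=10
  Priority 3, burst=8, C=18
  Priority 4, burst=6, C=24
  Priority 5, burst=9, C=33
Average turnaround = 91/5 = 18.2

18.2
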